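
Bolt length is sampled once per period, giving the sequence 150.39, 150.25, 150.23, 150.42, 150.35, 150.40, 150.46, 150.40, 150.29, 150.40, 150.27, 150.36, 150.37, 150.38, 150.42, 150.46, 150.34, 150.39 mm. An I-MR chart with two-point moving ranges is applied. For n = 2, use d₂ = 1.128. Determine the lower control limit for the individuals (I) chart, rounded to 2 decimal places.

150.16

X̄ = (150.39 + 150.25 + 150.23 + 150.42 + 150.35 + 150.40 + 150.46 + 150.40 + 150.29 + 150.40 + 150.27 + 150.36 + 150.37 + 150.38 + 150.42 + 150.46 + 150.34 + 150.39) / 18 = 150.3656
Moving ranges: 0.14, 0.02, 0.19, 0.07, 0.05, 0.06, 0.06, 0.11, 0.11, 0.13, 0.09, 0.01, 0.01, 0.04, 0.04, 0.12, 0.05; M̄R̄ = 1.3000 / 17 = 0.0765
LCL = X̄ − 3·M̄R̄/d₂ = 150.3656 − 3 × 0.0765 / 1.128 = 150.1622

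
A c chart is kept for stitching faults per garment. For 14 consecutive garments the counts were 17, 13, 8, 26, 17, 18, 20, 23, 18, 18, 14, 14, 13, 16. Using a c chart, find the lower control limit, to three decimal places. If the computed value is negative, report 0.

4.495

c̄ = (17 + 13 + 8 + 26 + 17 + 18 + 20 + 23 + 18 + 18 + 14 + 14 + 13 + 16) / 14 = 235 / 14 = 16.7857
LCL = c̄ − 3√c̄ = 16.7857 − 3 × 4.0970 = 4.4946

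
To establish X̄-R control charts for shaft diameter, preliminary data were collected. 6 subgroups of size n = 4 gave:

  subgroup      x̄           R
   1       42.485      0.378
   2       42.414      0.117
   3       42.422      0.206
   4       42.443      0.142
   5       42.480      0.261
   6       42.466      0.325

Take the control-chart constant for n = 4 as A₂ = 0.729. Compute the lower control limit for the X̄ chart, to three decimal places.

X̄̄ = (42.485 + 42.414 + 42.422 + 42.443 + 42.480 + 42.466) / 6 = 254.7100 / 6 = 42.4517
R̄ = (0.378 + 0.117 + 0.206 + 0.142 + 0.261 + 0.325) / 6 = 1.4290 / 6 = 0.2382
LCL = X̄̄ − A₂·R̄ = 42.4517 − 0.729 × 0.2382 = 42.2780

42.278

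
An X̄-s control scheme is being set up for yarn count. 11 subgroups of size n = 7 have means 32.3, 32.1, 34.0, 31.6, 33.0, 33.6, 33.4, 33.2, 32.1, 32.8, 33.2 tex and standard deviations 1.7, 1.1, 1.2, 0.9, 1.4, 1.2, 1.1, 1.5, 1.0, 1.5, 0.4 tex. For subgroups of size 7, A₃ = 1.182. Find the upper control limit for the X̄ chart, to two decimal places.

X̄̄ = (32.3 + 32.1 + 34.0 + 31.6 + 33.0 + 33.6 + 33.4 + 33.2 + 32.1 + 32.8 + 33.2) / 11 = 32.8455
s̄ = (1.7 + 1.1 + 1.2 + 0.9 + 1.4 + 1.2 + 1.1 + 1.5 + 1.0 + 1.5 + 0.4) / 11 = 1.1818
UCL = X̄̄ + A₃·s̄ = 32.8455 + 1.182 × 1.1818 = 34.2424

34.24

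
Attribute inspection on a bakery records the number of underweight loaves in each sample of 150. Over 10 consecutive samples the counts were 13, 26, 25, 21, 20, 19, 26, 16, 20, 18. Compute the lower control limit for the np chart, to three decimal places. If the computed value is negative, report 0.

p̄ = Σdᵢ / (k·n) = 204 / (10 × 150) = 0.13600
LCL = np̄ − 3·√(np̄(1−p̄)) = 20.4000 − 3 × 4.1983 = 7.8051

7.805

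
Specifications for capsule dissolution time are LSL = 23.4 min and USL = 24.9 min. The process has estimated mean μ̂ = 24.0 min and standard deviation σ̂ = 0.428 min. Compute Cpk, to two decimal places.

Cpu = (USL − μ̂) / (3σ̂) = (24.9 − 24.0) / (3 × 0.428) = 0.7009; Cpl = (μ̂ − LSL) / (3σ̂) = (24.0 − 23.4) / (3 × 0.428) = 0.4673; Cpk = min(Cpu, Cpl) = 0.4673

0.47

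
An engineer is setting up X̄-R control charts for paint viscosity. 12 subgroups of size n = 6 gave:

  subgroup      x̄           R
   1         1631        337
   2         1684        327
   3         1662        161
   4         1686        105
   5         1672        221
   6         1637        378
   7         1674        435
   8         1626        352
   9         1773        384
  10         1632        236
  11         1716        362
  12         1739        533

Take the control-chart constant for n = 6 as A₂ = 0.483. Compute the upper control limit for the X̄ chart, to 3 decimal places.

1831.864

X̄̄ = (1631 + 1684 + 1662 + 1686 + 1672 + 1637 + 1674 + 1626 + 1773 + 1632 + 1716 + 1739) / 12 = 20132.0000 / 12 = 1677.6667
R̄ = (337 + 327 + 161 + 105 + 221 + 378 + 435 + 352 + 384 + 236 + 362 + 533) / 12 = 3831.0000 / 12 = 319.2500
UCL = X̄̄ + A₂·R̄ = 1677.6667 + 0.483 × 319.2500 = 1831.8644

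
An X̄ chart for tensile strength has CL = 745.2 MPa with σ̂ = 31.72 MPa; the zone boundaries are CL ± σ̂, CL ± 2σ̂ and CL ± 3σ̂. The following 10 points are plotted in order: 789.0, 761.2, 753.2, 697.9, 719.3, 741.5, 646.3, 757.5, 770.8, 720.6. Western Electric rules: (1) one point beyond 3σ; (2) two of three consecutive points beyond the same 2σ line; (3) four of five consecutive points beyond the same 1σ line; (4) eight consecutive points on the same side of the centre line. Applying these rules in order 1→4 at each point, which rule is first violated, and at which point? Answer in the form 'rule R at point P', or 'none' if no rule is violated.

Zone of each point (C = within 1σ̂, B = 1σ̂–2σ̂, A = 2σ̂–3σ̂, * = beyond 3σ̂; sign = side of CL): 1:+B, 2:+C, 3:+C, 4:-B, 5:-C, 6:-C, 7:-*, 8:+C, 9:+C, 10:-C
Rule 1 (one point beyond the 3σ limits) is satisfied at point 7.

rule 1 at point 7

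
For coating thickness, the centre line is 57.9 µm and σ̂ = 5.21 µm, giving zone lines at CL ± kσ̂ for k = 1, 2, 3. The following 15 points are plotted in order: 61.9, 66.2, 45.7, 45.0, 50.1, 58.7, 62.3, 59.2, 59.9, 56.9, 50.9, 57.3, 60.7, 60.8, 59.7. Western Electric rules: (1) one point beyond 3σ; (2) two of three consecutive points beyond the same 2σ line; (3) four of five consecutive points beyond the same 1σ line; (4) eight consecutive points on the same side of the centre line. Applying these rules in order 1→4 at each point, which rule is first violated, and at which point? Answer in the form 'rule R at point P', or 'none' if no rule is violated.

rule 2 at point 4

Zone of each point (C = within 1σ̂, B = 1σ̂–2σ̂, A = 2σ̂–3σ̂, * = beyond 3σ̂; sign = side of CL): 1:+C, 2:+B, 3:-A, 4:-A, 5:-B, 6:+C, 7:+C, 8:+C, 9:+C, 10:-C, 11:-B, 12:-C, 13:+C, 14:+C, 15:+C
Rule 2 (two of three consecutive points beyond the same 2σ limit) is satisfied at point 4.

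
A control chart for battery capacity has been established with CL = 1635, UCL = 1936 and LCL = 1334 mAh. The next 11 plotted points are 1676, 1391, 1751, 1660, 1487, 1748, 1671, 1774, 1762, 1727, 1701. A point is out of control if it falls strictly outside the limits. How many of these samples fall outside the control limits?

All 11 points lie within [1334, 1936].

0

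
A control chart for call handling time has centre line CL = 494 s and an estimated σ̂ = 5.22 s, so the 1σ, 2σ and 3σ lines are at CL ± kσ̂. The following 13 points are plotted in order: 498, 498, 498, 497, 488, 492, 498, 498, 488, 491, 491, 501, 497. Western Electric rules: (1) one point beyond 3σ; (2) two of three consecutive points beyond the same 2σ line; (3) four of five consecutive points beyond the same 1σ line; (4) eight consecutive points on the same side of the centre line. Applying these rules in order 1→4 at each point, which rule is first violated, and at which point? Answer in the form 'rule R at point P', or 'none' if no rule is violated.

none

Zone of each point (C = within 1σ̂, B = 1σ̂–2σ̂, A = 2σ̂–3σ̂, * = beyond 3σ̂; sign = side of CL): 1:+C, 2:+C, 3:+C, 4:+C, 5:-B, 6:-C, 7:+C, 8:+C, 9:-B, 10:-C, 11:-C, 12:+B, 13:+C
No rule fires across all 13 points.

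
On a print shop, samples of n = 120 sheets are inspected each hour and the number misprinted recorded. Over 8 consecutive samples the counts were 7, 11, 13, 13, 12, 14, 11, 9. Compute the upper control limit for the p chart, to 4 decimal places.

0.1736

p̄ = Σdᵢ / (k·n) = 90 / (8 × 120) = 0.09375
UCL = p̄ + 3·√(p̄(1−p̄)/n) = 0.09375 + 3 × √(0.09375×0.90625/120) = 0.09375 + 3 × 0.02661 = 0.17358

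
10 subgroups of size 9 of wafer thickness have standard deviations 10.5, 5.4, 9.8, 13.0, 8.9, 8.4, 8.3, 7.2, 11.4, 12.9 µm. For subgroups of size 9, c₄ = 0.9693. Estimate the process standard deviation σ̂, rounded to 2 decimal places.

9.88

s̄ = (10.5 + 5.4 + 9.8 + 13.0 + 8.9 + 8.4 + 8.3 + 7.2 + 11.4 + 12.9) / 10 = 9.5800
σ̂ = s̄ / c₄ = 9.5800 / 0.9693 = 9.8834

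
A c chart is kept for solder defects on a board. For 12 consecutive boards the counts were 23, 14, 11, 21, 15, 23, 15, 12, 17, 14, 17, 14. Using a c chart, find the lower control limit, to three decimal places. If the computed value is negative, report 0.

4.209

c̄ = (23 + 14 + 11 + 21 + 15 + 23 + 15 + 12 + 17 + 14 + 17 + 14) / 12 = 196 / 12 = 16.3333
LCL = c̄ − 3√c̄ = 16.3333 − 3 × 4.0415 = 4.2090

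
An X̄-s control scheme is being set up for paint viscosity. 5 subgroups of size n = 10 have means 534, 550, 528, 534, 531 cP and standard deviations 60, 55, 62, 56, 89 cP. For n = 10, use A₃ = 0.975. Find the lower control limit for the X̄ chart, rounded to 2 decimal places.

X̄̄ = (534 + 550 + 528 + 534 + 531) / 5 = 535.4000
s̄ = (60 + 55 + 62 + 56 + 89) / 5 = 64.4000
LCL = X̄̄ − A₃·s̄ = 535.4000 − 0.975 × 64.4000 = 472.6100

472.61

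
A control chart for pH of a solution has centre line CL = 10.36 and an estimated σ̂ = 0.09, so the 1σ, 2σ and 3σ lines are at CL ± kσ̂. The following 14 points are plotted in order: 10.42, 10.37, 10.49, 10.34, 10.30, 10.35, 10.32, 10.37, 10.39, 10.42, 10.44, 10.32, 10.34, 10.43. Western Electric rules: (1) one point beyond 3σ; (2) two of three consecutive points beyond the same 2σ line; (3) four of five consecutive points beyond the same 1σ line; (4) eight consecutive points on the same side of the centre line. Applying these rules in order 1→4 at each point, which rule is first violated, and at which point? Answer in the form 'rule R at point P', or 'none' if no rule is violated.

none

Zone of each point (C = within 1σ̂, B = 1σ̂–2σ̂, A = 2σ̂–3σ̂, * = beyond 3σ̂; sign = side of CL): 1:+C, 2:+C, 3:+B, 4:-C, 5:-C, 6:-C, 7:-C, 8:+C, 9:+C, 10:+C, 11:+C, 12:-C, 13:-C, 14:+C
No rule fires across all 14 points.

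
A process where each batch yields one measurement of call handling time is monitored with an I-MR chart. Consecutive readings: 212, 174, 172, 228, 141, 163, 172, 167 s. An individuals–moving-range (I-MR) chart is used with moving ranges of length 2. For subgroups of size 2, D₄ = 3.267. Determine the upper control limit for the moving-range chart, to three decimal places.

Moving ranges: 38, 2, 56, 87, 22, 9, 5; M̄R̄ = 219.0000 / 7 = 31.2857
UCL_MR = D₄·M̄R̄ = 3.267 × 31.2857 = 102.2104

102.210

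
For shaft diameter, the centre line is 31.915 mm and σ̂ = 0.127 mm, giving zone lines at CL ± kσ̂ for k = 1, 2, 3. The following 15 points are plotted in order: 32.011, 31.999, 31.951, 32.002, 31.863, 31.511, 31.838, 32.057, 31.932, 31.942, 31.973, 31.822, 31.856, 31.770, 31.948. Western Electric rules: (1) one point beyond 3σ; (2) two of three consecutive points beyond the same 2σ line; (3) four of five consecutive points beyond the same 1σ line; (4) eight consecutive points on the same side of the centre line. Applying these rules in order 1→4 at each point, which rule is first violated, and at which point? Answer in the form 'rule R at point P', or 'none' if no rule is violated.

Zone of each point (C = within 1σ̂, B = 1σ̂–2σ̂, A = 2σ̂–3σ̂, * = beyond 3σ̂; sign = side of CL): 1:+C, 2:+C, 3:+C, 4:+C, 5:-C, 6:-*, 7:-C, 8:+B, 9:+C, 10:+C, 11:+C, 12:-C, 13:-C, 14:-B, 15:+C
Rule 1 (one point beyond the 3σ limits) is satisfied at point 6.

rule 1 at point 6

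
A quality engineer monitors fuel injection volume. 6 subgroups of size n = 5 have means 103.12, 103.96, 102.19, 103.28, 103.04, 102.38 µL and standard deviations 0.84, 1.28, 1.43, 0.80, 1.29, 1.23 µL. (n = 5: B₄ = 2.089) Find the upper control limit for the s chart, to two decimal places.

2.39

s̄ = (0.84 + 1.28 + 1.43 + 0.80 + 1.29 + 1.23) / 6 = 1.1450
UCL_s = B₄·s̄ = 2.089 × 1.1450 = 2.3919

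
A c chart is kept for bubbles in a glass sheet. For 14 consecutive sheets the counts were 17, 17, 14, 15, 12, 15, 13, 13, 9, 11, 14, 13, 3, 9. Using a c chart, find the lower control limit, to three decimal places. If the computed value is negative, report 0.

1.893

c̄ = (17 + 17 + 14 + 15 + 12 + 15 + 13 + 13 + 9 + 11 + 14 + 13 + 3 + 9) / 14 = 175 / 14 = 12.5000
LCL = c̄ − 3√c̄ = 12.5000 − 3 × 3.5355 = 1.8934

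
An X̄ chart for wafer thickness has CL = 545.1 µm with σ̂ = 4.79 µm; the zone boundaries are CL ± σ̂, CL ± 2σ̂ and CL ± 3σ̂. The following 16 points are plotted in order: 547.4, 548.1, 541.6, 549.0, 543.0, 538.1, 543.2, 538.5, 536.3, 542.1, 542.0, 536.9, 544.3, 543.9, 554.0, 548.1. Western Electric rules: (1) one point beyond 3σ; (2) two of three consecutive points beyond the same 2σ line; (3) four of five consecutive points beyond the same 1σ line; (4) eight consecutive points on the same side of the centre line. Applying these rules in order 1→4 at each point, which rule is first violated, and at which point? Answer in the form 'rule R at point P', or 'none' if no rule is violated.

Zone of each point (C = within 1σ̂, B = 1σ̂–2σ̂, A = 2σ̂–3σ̂, * = beyond 3σ̂; sign = side of CL): 1:+C, 2:+C, 3:-C, 4:+C, 5:-C, 6:-B, 7:-C, 8:-B, 9:-B, 10:-C, 11:-C, 12:-B, 13:-C, 14:-C, 15:+B, 16:+C
Rule 4 (eight consecutive points on the same side of the centre line) is satisfied at point 12.

rule 4 at point 12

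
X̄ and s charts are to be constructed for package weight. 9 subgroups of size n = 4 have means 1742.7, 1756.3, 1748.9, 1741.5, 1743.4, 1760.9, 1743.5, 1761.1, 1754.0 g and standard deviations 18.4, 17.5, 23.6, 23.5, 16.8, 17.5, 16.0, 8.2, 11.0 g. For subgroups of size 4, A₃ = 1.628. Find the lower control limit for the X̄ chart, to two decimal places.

X̄̄ = (1742.7 + 1756.3 + 1748.9 + 1741.5 + 1743.4 + 1760.9 + 1743.5 + 1761.1 + 1754.0) / 9 = 1750.2556
s̄ = (18.4 + 17.5 + 23.6 + 23.5 + 16.8 + 17.5 + 16.0 + 8.2 + 11.0) / 9 = 16.9444
LCL = X̄̄ − A₃·s̄ = 1750.2556 − 1.628 × 16.9444 = 1722.6700

1722.67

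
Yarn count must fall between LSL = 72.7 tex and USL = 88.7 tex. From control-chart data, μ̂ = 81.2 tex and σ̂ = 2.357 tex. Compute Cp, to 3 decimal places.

Cp = (USL − LSL) / (6σ̂) = (88.7 − 72.7) / (6 × 2.357) = 16.0000 / 14.1420 = 1.1314

1.131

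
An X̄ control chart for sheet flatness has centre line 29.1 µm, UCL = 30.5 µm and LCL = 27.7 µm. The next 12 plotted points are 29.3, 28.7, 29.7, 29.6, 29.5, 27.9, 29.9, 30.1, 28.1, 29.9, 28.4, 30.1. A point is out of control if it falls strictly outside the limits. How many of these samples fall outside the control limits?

0

All 12 points lie within [27.7, 30.5].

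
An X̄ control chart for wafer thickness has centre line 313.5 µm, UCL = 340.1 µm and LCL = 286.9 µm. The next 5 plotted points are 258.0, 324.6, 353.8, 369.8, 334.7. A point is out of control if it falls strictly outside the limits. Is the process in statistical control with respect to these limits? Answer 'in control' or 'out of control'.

out of control

Compare each point to [286.9, 340.1]: sample 1 = 258.0 < LCL; sample 3 = 353.8 > UCL; sample 4 = 369.8 > UCL.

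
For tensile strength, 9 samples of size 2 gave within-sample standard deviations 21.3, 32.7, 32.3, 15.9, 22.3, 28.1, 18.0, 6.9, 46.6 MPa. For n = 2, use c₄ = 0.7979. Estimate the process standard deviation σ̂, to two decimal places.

31.21

s̄ = (21.3 + 32.7 + 32.3 + 15.9 + 22.3 + 28.1 + 18.0 + 6.9 + 46.6) / 9 = 24.9000
σ̂ = s̄ / c₄ = 24.9000 / 0.7979 = 31.2069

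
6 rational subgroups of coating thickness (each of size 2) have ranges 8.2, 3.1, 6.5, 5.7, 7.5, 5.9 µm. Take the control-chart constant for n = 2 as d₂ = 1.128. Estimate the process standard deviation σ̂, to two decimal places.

R̄ = (8.2 + 3.1 + 6.5 + 5.7 + 7.5 + 5.9) / 6 = 6.1500
σ̂ = R̄ / d₂ = 6.1500 / 1.128 = 5.4521

5.45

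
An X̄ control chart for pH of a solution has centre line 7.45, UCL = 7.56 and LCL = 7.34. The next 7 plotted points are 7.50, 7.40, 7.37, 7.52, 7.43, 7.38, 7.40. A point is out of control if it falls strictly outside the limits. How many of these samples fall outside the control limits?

All 7 points lie within [7.34, 7.56].

0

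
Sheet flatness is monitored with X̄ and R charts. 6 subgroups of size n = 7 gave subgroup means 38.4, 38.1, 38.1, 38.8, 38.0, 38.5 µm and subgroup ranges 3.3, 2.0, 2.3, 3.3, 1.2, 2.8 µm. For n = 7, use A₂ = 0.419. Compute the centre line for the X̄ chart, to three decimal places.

38.317

X̄̄ = (38.4 + 38.1 + 38.1 + 38.8 + 38.0 + 38.5) / 6 = 229.9000 / 6 = 38.3167
CL = X̄̄ = 38.3167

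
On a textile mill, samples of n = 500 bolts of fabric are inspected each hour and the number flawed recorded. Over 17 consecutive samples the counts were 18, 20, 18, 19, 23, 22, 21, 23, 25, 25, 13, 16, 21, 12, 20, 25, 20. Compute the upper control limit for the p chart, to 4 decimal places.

p̄ = Σdᵢ / (k·n) = 341 / (17 × 500) = 0.04012
UCL = p̄ + 3·√(p̄(1−p̄)/n) = 0.04012 + 3 × √(0.04012×0.95988/500) = 0.04012 + 3 × 0.00878 = 0.06645

0.0664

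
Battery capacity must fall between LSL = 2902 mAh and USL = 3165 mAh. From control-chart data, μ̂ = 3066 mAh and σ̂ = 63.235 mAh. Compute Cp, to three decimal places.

Cp = (USL − LSL) / (6σ̂) = (3165 − 2902) / (6 × 63.235) = 263.0000 / 379.4100 = 0.6932

0.693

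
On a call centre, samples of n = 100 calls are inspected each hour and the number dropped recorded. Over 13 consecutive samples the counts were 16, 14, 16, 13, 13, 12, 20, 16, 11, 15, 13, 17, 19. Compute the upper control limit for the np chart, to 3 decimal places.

25.712

p̄ = Σdᵢ / (k·n) = 195 / (13 × 100) = 0.15000
UCL = np̄ + 3·√(np̄(1−p̄)) = 15.0000 + 3 × √(15.0000×0.85000) = 15.0000 + 3 × 3.5707 = 25.7121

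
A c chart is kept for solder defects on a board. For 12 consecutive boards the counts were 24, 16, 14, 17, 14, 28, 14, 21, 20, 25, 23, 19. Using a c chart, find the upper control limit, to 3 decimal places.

c̄ = (24 + 16 + 14 + 17 + 14 + 28 + 14 + 21 + 20 + 25 + 23 + 19) / 12 = 235 / 12 = 19.5833
UCL = c̄ + 3√c̄ = 19.5833 + 3 × √19.5833 = 19.5833 + 3 × 4.4253 = 32.8593

32.859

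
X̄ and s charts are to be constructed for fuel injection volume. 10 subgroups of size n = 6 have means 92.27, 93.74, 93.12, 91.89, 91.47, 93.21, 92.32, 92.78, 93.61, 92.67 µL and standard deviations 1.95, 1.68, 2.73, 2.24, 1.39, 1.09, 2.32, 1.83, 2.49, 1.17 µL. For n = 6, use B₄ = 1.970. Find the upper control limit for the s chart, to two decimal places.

s̄ = (1.95 + 1.68 + 2.73 + 2.24 + 1.39 + 1.09 + 2.32 + 1.83 + 2.49 + 1.17) / 10 = 1.8890
UCL_s = B₄·s̄ = 1.970 × 1.8890 = 3.7213

3.72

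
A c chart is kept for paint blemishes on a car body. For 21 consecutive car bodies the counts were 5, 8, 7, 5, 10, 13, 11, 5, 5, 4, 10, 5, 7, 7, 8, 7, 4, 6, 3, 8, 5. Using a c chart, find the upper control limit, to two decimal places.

14.64

c̄ = (5 + 8 + 7 + 5 + 10 + 13 + 11 + 5 + 5 + 4 + 10 + 5 + 7 + 7 + 8 + 7 + 4 + 6 + 3 + 8 + 5) / 21 = 143 / 21 = 6.8095
UCL = c̄ + 3√c̄ = 6.8095 + 3 × √6.8095 = 6.8095 + 3 × 2.6095 = 14.6380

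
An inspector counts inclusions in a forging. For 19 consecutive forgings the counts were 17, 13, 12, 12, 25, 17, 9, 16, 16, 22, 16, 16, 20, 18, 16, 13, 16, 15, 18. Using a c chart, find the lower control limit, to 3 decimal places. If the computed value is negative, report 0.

c̄ = (17 + 13 + 12 + 12 + 25 + 17 + 9 + 16 + 16 + 22 + 16 + 16 + 20 + 18 + 16 + 13 + 16 + 15 + 18) / 19 = 307 / 19 = 16.1579
LCL = c̄ − 3√c̄ = 16.1579 − 3 × 4.0197 = 4.0988

4.099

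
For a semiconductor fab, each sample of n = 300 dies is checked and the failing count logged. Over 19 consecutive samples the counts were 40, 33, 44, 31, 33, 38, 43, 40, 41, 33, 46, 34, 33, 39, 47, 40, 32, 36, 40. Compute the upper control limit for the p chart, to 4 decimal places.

p̄ = Σdᵢ / (k·n) = 723 / (19 × 300) = 0.12684
UCL = p̄ + 3·√(p̄(1−p̄)/n) = 0.12684 + 3 × √(0.12684×0.87316/300) = 0.12684 + 3 × 0.01921 = 0.18448

0.1845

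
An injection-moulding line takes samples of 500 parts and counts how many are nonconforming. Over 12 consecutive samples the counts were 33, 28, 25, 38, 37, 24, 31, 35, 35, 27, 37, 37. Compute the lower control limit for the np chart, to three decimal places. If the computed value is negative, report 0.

p̄ = Σdᵢ / (k·n) = 387 / (12 × 500) = 0.06450
LCL = np̄ − 3·√(np̄(1−p̄)) = 32.2500 − 3 × 5.4927 = 15.7719

15.772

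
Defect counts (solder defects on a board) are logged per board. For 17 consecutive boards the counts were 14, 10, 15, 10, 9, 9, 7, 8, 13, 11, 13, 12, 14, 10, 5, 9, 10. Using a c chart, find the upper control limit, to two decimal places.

c̄ = (14 + 10 + 15 + 10 + 9 + 9 + 7 + 8 + 13 + 11 + 13 + 12 + 14 + 10 + 5 + 9 + 10) / 17 = 179 / 17 = 10.5294
UCL = c̄ + 3√c̄ = 10.5294 + 3 × √10.5294 = 10.5294 + 3 × 3.2449 = 20.2641

20.26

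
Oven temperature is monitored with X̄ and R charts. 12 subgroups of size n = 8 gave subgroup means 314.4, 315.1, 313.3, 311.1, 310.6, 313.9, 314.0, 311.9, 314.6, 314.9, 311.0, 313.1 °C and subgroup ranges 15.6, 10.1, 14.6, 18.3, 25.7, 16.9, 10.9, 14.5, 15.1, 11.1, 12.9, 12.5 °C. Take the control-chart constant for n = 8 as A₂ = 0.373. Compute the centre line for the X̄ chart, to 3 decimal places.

313.158

X̄̄ = (314.4 + 315.1 + 313.3 + 311.1 + 310.6 + 313.9 + 314.0 + 311.9 + 314.6 + 314.9 + 311.0 + 313.1) / 12 = 3757.9000 / 12 = 313.1583
CL = X̄̄ = 313.1583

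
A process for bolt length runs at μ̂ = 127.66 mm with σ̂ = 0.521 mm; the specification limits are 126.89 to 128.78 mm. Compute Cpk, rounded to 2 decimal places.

0.49

Cpu = (USL − μ̂) / (3σ̂) = (128.78 − 127.66) / (3 × 0.521) = 0.7166; Cpl = (μ̂ − LSL) / (3σ̂) = (127.66 − 126.89) / (3 × 0.521) = 0.4926; Cpk = min(Cpu, Cpl) = 0.4926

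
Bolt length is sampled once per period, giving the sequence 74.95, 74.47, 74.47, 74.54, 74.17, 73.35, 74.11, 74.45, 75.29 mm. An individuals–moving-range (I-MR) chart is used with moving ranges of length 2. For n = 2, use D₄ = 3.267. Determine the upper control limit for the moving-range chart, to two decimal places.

1.50

Moving ranges: 0.48, 0.00, 0.07, 0.37, 0.82, 0.76, 0.34, 0.84; M̄R̄ = 3.6800 / 8 = 0.4600
UCL_MR = D₄·M̄R̄ = 3.267 × 0.4600 = 1.5028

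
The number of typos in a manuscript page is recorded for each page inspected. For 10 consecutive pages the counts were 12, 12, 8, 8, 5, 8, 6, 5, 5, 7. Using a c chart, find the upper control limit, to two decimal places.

15.87

c̄ = (12 + 12 + 8 + 8 + 5 + 8 + 6 + 5 + 5 + 7) / 10 = 76 / 10 = 7.6000
UCL = c̄ + 3√c̄ = 7.6000 + 3 × √7.6000 = 7.6000 + 3 × 2.7568 = 15.8704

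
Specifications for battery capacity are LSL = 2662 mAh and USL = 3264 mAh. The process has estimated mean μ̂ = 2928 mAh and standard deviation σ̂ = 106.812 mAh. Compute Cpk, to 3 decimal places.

Cpu = (USL − μ̂) / (3σ̂) = (3264 − 2928) / (3 × 106.812) = 1.0486; Cpl = (μ̂ − LSL) / (3σ̂) = (2928 − 2662) / (3 × 106.812) = 0.8301; Cpk = min(Cpu, Cpl) = 0.8301

0.830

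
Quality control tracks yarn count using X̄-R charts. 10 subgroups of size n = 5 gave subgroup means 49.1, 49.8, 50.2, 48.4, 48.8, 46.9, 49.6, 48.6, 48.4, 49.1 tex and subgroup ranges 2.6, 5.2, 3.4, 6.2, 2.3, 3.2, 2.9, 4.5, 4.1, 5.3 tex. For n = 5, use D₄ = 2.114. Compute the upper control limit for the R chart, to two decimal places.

R̄ = (2.6 + 5.2 + 3.4 + 6.2 + 2.3 + 3.2 + 2.9 + 4.5 + 4.1 + 5.3) / 10 = 39.7000 / 10 = 3.9700
UCL_R = D₄·R̄ = 2.114 × 3.9700 = 8.3926

8.39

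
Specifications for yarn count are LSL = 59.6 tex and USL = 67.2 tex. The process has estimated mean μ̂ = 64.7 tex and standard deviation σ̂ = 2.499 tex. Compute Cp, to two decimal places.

Cp = (USL − LSL) / (6σ̂) = (67.2 − 59.6) / (6 × 2.499) = 7.6000 / 14.9940 = 0.5069

0.51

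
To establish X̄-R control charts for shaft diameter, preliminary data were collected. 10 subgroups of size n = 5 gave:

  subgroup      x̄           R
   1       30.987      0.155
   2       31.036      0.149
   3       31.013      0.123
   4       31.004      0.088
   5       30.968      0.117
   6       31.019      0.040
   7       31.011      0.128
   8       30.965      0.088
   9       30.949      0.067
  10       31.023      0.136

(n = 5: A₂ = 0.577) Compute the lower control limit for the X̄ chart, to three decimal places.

X̄̄ = (30.987 + 31.036 + 31.013 + 31.004 + 30.968 + 31.019 + 31.011 + 30.965 + 30.949 + 31.023) / 10 = 309.9750 / 10 = 30.9975
R̄ = (0.155 + 0.149 + 0.123 + 0.088 + 0.117 + 0.040 + 0.128 + 0.088 + 0.067 + 0.136) / 10 = 1.0910 / 10 = 0.1091
LCL = X̄̄ − A₂·R̄ = 30.9975 − 0.577 × 0.1091 = 30.9345

30.935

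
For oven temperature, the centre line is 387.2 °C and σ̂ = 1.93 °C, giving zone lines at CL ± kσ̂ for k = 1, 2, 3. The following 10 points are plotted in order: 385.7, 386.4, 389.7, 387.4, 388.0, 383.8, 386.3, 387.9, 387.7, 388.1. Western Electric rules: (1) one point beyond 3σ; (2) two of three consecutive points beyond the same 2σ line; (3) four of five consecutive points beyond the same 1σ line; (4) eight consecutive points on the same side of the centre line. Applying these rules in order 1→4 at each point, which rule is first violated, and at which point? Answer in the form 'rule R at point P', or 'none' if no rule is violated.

none

Zone of each point (C = within 1σ̂, B = 1σ̂–2σ̂, A = 2σ̂–3σ̂, * = beyond 3σ̂; sign = side of CL): 1:-C, 2:-C, 3:+B, 4:+C, 5:+C, 6:-B, 7:-C, 8:+C, 9:+C, 10:+C
No rule fires across all 10 points.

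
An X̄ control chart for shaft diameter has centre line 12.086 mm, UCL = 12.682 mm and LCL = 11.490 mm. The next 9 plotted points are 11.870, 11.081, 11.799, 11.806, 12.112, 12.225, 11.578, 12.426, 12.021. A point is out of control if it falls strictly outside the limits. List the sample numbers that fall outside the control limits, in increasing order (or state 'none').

Compare each point to [11.490, 12.682]: sample 2 = 11.081 < LCL.

2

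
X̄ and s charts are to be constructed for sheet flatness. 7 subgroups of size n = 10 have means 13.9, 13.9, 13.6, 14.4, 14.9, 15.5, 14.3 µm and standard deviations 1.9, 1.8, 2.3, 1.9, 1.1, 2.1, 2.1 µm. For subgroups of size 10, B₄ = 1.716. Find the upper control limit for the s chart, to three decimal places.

s̄ = (1.9 + 1.8 + 2.3 + 1.9 + 1.1 + 2.1 + 2.1) / 7 = 1.8857
UCL_s = B₄·s̄ = 1.716 × 1.8857 = 3.2359

3.236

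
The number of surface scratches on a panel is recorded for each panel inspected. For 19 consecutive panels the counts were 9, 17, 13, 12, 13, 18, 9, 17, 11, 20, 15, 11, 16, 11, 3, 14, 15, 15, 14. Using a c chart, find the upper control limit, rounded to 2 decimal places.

c̄ = (9 + 17 + 13 + 12 + 13 + 18 + 9 + 17 + 11 + 20 + 15 + 11 + 16 + 11 + 3 + 14 + 15 + 15 + 14) / 19 = 253 / 19 = 13.3158
UCL = c̄ + 3√c̄ = 13.3158 + 3 × √13.3158 = 13.3158 + 3 × 3.6491 = 24.2630

24.26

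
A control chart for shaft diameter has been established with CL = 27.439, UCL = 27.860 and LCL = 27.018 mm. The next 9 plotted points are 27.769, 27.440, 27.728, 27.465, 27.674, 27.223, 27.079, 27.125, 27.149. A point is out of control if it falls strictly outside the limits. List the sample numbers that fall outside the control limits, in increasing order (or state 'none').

none

All 9 points lie within [27.018, 27.860].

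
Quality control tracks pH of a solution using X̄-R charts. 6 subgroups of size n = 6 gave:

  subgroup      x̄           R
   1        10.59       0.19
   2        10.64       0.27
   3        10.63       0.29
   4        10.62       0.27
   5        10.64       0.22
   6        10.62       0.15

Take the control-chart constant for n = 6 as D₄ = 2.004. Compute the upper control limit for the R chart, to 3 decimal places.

R̄ = (0.19 + 0.27 + 0.29 + 0.27 + 0.22 + 0.15) / 6 = 1.3900 / 6 = 0.2317
UCL_R = D₄·R̄ = 2.004 × 0.2317 = 0.4643

0.464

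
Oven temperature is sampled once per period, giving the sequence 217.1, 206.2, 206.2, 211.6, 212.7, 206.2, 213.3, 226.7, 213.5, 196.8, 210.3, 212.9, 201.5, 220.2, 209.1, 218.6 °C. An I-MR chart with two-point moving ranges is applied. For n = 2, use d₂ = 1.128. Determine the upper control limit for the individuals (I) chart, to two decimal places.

236.45

X̄ = (217.1 + 206.2 + 206.2 + 211.6 + 212.7 + 206.2 + 213.3 + 226.7 + 213.5 + 196.8 + 210.3 + 212.9 + 201.5 + 220.2 + 209.1 + 218.6) / 16 = 211.4313
Moving ranges: 10.9, 0.0, 5.4, 1.1, 6.5, 7.1, 13.4, 13.2, 16.7, 13.5, 2.6, 11.4, 18.7, 11.1, 9.5; M̄R̄ = 141.1000 / 15 = 9.4067
UCL = X̄ + 3·M̄R̄/d₂ = 211.4313 + 3 × 9.4067 / 1.128 = 236.4490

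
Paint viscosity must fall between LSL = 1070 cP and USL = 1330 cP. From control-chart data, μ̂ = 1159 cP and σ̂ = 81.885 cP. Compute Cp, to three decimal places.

0.529

Cp = (USL − LSL) / (6σ̂) = (1330 − 1070) / (6 × 81.885) = 260.0000 / 491.3100 = 0.5292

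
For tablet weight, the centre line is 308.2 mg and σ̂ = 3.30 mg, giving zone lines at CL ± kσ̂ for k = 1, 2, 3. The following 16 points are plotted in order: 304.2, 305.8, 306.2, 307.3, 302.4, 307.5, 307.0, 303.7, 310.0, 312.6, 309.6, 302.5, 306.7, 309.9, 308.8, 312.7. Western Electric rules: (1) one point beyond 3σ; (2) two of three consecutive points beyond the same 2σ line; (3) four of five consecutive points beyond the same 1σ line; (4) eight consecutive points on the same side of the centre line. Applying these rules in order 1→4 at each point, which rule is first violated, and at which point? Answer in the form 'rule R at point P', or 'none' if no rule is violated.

rule 4 at point 8

Zone of each point (C = within 1σ̂, B = 1σ̂–2σ̂, A = 2σ̂–3σ̂, * = beyond 3σ̂; sign = side of CL): 1:-B, 2:-C, 3:-C, 4:-C, 5:-B, 6:-C, 7:-C, 8:-B, 9:+C, 10:+B, 11:+C, 12:-B, 13:-C, 14:+C, 15:+C, 16:+B
Rule 4 (eight consecutive points on the same side of the centre line) is satisfied at point 8.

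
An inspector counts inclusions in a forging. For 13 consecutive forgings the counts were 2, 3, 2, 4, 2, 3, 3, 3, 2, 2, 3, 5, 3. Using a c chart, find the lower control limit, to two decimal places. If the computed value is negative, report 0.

c̄ = (2 + 3 + 2 + 4 + 2 + 3 + 3 + 3 + 2 + 2 + 3 + 5 + 3) / 13 = 37 / 13 = 2.8462
LCL = c̄ − 3√c̄ = 2.8462 − 3 × 1.6871 = -2.2150 → 0 (cannot be negative)

0.00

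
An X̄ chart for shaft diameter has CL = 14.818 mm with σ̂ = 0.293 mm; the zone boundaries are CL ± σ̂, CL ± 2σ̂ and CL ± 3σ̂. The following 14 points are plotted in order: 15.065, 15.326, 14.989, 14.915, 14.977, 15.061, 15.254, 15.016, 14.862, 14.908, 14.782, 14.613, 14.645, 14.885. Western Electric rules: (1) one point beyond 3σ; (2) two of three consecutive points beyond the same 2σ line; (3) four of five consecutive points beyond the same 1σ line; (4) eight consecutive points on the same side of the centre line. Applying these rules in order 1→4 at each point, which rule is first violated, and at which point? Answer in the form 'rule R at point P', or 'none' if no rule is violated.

Zone of each point (C = within 1σ̂, B = 1σ̂–2σ̂, A = 2σ̂–3σ̂, * = beyond 3σ̂; sign = side of CL): 1:+C, 2:+B, 3:+C, 4:+C, 5:+C, 6:+C, 7:+B, 8:+C, 9:+C, 10:+C, 11:-C, 12:-C, 13:-C, 14:+C
Rule 4 (eight consecutive points on the same side of the centre line) is satisfied at point 8.

rule 4 at point 8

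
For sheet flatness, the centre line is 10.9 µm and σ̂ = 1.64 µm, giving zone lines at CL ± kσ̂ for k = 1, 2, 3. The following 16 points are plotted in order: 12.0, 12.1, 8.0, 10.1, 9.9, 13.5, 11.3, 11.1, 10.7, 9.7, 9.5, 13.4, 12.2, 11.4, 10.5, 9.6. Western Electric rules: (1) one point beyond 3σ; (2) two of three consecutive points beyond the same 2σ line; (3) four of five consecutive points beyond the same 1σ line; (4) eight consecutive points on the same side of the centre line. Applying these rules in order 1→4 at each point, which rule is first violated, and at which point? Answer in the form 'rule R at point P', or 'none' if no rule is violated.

Zone of each point (C = within 1σ̂, B = 1σ̂–2σ̂, A = 2σ̂–3σ̂, * = beyond 3σ̂; sign = side of CL): 1:+C, 2:+C, 3:-B, 4:-C, 5:-C, 6:+B, 7:+C, 8:+C, 9:-C, 10:-C, 11:-C, 12:+B, 13:+C, 14:+C, 15:-C, 16:-C
No rule fires across all 16 points.

none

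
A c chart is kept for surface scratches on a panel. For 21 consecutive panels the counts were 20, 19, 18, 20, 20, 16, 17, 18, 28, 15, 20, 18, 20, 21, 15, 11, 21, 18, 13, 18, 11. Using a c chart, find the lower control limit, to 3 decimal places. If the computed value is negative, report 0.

5.241

c̄ = (20 + 19 + 18 + 20 + 20 + 16 + 17 + 18 + 28 + 15 + 20 + 18 + 20 + 21 + 15 + 11 + 21 + 18 + 13 + 18 + 11) / 21 = 377 / 21 = 17.9524
LCL = c̄ − 3√c̄ = 17.9524 − 3 × 4.2370 = 5.2413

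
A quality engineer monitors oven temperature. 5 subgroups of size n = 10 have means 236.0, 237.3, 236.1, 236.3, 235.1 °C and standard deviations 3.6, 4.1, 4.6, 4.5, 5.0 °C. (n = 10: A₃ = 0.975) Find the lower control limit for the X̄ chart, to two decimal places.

X̄̄ = (236.0 + 237.3 + 236.1 + 236.3 + 235.1) / 5 = 236.1600
s̄ = (3.6 + 4.1 + 4.6 + 4.5 + 5.0) / 5 = 4.3600
LCL = X̄̄ − A₃·s̄ = 236.1600 − 0.975 × 4.3600 = 231.9090

231.91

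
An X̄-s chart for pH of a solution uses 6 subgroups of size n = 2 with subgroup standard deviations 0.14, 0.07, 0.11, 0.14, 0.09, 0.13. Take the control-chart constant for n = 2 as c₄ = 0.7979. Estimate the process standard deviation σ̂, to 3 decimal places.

s̄ = (0.14 + 0.07 + 0.11 + 0.14 + 0.09 + 0.13) / 6 = 0.1133
σ̂ = s̄ / c₄ = 0.1133 / 0.7979 = 0.1420

0.142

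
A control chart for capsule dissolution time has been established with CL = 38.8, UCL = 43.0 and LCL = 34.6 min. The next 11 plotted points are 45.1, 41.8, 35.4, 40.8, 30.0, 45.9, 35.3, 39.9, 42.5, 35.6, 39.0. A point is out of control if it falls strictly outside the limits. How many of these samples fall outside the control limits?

Compare each point to [34.6, 43.0]: sample 1 = 45.1 > UCL; sample 5 = 30.0 < LCL; sample 6 = 45.9 > UCL.

3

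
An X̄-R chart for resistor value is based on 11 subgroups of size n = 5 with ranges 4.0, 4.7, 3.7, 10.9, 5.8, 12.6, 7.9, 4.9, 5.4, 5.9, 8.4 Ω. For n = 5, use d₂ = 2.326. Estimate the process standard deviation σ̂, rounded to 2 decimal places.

R̄ = (4.0 + 4.7 + 3.7 + 10.9 + 5.8 + 12.6 + 7.9 + 4.9 + 5.4 + 5.9 + 8.4) / 11 = 6.7455
σ̂ = R̄ / d₂ = 6.7455 / 2.326 = 2.9000

2.90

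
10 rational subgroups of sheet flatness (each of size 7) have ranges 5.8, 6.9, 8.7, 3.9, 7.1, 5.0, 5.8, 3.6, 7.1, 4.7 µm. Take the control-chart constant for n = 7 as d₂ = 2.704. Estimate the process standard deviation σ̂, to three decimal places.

R̄ = (5.8 + 6.9 + 8.7 + 3.9 + 7.1 + 5.0 + 5.8 + 3.6 + 7.1 + 4.7) / 10 = 5.8600
σ̂ = R̄ / d₂ = 5.8600 / 2.704 = 2.1672

2.167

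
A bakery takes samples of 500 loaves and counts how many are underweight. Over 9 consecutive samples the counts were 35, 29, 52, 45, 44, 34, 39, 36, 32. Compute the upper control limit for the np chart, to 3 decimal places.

56.316

p̄ = Σdᵢ / (k·n) = 346 / (9 × 500) = 0.07689
UCL = np̄ + 3·√(np̄(1−p̄)) = 38.4444 + 3 × √(38.4444×0.92311) = 38.4444 + 3 × 5.9572 = 56.3161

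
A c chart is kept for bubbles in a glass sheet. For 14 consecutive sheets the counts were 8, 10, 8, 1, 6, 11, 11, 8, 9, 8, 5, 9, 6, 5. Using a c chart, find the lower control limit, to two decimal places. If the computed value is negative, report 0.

0.00

c̄ = (8 + 10 + 8 + 1 + 6 + 11 + 11 + 8 + 9 + 8 + 5 + 9 + 6 + 5) / 14 = 105 / 14 = 7.5000
LCL = c̄ − 3√c̄ = 7.5000 − 3 × 2.7386 = -0.7158 → 0 (cannot be negative)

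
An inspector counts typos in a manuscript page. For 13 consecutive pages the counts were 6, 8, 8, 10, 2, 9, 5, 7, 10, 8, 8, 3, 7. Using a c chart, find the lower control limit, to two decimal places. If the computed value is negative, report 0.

c̄ = (6 + 8 + 8 + 10 + 2 + 9 + 5 + 7 + 10 + 8 + 8 + 3 + 7) / 13 = 91 / 13 = 7.0000
LCL = c̄ − 3√c̄ = 7.0000 − 3 × 2.6458 = -0.9373 → 0 (cannot be negative)

0.00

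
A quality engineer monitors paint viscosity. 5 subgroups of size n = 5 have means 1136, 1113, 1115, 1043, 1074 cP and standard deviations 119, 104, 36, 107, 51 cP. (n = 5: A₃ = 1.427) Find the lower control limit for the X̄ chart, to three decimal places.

977.188

X̄̄ = (1136 + 1113 + 1115 + 1043 + 1074) / 5 = 1096.2000
s̄ = (119 + 104 + 36 + 107 + 51) / 5 = 83.4000
LCL = X̄̄ − A₃·s̄ = 1096.2000 − 1.427 × 83.4000 = 977.1882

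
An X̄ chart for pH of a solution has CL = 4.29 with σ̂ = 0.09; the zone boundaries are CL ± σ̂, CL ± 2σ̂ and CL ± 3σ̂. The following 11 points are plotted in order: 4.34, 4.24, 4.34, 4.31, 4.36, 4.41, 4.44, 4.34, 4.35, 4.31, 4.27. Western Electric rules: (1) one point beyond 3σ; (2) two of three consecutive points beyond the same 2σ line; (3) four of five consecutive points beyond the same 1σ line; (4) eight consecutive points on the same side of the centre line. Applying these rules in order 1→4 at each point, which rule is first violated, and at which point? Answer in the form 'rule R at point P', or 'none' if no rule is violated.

rule 4 at point 10

Zone of each point (C = within 1σ̂, B = 1σ̂–2σ̂, A = 2σ̂–3σ̂, * = beyond 3σ̂; sign = side of CL): 1:+C, 2:-C, 3:+C, 4:+C, 5:+C, 6:+B, 7:+B, 8:+C, 9:+C, 10:+C, 11:-C
Rule 4 (eight consecutive points on the same side of the centre line) is satisfied at point 10.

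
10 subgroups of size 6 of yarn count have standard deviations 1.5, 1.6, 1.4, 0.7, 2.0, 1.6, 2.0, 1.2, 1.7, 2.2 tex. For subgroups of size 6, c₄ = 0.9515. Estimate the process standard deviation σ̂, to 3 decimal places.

1.671

s̄ = (1.5 + 1.6 + 1.4 + 0.7 + 2.0 + 1.6 + 2.0 + 1.2 + 1.7 + 2.2) / 10 = 1.5900
σ̂ = s̄ / c₄ = 1.5900 / 0.9515 = 1.6710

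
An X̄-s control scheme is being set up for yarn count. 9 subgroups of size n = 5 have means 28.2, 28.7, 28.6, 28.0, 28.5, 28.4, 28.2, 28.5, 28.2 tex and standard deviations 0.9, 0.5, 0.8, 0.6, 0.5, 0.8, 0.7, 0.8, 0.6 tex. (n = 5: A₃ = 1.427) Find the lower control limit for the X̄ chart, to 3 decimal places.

27.384

X̄̄ = (28.2 + 28.7 + 28.6 + 28.0 + 28.5 + 28.4 + 28.2 + 28.5 + 28.2) / 9 = 28.3667
s̄ = (0.9 + 0.5 + 0.8 + 0.6 + 0.5 + 0.8 + 0.7 + 0.8 + 0.6) / 9 = 0.6889
LCL = X̄̄ − A₃·s̄ = 28.3667 − 1.427 × 0.6889 = 27.3836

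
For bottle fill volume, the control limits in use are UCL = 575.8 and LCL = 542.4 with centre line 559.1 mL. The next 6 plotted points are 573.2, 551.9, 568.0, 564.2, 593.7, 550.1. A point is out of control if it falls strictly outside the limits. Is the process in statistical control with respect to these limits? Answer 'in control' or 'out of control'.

out of control

Compare each point to [542.4, 575.8]: sample 5 = 593.7 > UCL.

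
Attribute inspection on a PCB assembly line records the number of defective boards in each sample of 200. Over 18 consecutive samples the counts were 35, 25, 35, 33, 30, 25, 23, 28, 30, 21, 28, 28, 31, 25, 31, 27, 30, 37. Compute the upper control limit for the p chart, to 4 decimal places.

0.2197

p̄ = Σdᵢ / (k·n) = 522 / (18 × 200) = 0.14500
UCL = p̄ + 3·√(p̄(1−p̄)/n) = 0.14500 + 3 × √(0.14500×0.85500/200) = 0.14500 + 3 × 0.02490 = 0.21969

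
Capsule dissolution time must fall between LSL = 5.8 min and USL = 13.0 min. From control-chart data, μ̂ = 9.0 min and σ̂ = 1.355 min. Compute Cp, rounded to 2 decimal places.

Cp = (USL − LSL) / (6σ̂) = (13.0 − 5.8) / (6 × 1.355) = 7.2000 / 8.1300 = 0.8856

0.89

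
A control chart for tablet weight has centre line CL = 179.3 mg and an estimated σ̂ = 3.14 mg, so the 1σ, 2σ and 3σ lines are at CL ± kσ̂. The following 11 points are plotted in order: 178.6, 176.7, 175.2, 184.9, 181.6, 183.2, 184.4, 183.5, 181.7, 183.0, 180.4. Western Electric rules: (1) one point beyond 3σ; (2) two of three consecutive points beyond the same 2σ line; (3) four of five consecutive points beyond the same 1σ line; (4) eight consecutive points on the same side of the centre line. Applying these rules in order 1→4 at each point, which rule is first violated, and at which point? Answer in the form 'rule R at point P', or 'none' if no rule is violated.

Zone of each point (C = within 1σ̂, B = 1σ̂–2σ̂, A = 2σ̂–3σ̂, * = beyond 3σ̂; sign = side of CL): 1:-C, 2:-C, 3:-B, 4:+B, 5:+C, 6:+B, 7:+B, 8:+B, 9:+C, 10:+B, 11:+C
Rule 3 (four of five consecutive points beyond the same 1σ limit) is satisfied at point 8.

rule 3 at point 8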